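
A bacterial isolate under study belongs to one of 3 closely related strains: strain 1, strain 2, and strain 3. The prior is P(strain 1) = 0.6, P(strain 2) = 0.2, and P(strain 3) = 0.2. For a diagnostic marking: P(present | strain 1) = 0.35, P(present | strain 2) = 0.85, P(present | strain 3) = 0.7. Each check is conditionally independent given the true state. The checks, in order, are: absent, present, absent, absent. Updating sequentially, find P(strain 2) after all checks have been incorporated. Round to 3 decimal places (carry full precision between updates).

0.009

After 'absent': normaliser = 0.65·0.6000 + 0.15·0.2000 + 0.3·0.2000; P(strain 1) ≈ 0.8125, P(strain 2) ≈ 0.0625, P(strain 3) ≈ 0.1250
After 'present': normaliser = 0.35·0.8125 + 0.85·0.0625 + 0.7·0.1250; P(strain 1) ≈ 0.6691, P(strain 2) ≈ 0.1250, P(strain 3) ≈ 0.2059
After 'absent': normaliser = 0.65·0.6691 + 0.15·0.1250 + 0.3·0.2059; P(strain 1) ≈ 0.8438, P(strain 2) ≈ 0.0364, P(strain 3) ≈ 0.1198
After 'absent': normaliser = 0.65·0.8438 + 0.15·0.0364 + 0.3·0.1198; P(strain 1) ≈ 0.9298, P(strain 2) ≈ 0.0093, P(strain 3) ≈ 0.0609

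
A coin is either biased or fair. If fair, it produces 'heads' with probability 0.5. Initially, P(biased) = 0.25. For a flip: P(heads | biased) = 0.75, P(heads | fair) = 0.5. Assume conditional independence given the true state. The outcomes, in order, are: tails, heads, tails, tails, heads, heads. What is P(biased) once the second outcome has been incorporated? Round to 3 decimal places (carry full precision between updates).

0.200

After 'tails': P(biased) = 0.25·0.2500 / (0.25·0.2500 + 0.5·0.7500) ≈ 0.1429
After 'heads': P(biased) = 0.75·0.1429 / (0.75·0.1429 + 0.5·0.8571) ≈ 0.2000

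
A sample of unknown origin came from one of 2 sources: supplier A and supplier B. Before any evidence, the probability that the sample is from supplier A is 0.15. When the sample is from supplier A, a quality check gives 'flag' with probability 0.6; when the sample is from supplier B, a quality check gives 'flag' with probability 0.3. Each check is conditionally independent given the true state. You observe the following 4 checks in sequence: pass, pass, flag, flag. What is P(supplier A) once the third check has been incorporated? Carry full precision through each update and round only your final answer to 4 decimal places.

0.1033

Apply Bayes' rule sequentially, carrying P(supplier A) forward.
After 'pass': P(supplier A) = 0.4·0.1500 / (0.4·0.1500 + 0.7·0.8500) ≈ 0.0916
After 'pass': P(supplier A) = 0.4·0.0916 / (0.4·0.0916 + 0.7·0.9084) ≈ 0.0545
After 'flag': P(supplier A) = 0.6·0.0545 / (0.6·0.0545 + 0.3·0.9455) ≈ 0.1033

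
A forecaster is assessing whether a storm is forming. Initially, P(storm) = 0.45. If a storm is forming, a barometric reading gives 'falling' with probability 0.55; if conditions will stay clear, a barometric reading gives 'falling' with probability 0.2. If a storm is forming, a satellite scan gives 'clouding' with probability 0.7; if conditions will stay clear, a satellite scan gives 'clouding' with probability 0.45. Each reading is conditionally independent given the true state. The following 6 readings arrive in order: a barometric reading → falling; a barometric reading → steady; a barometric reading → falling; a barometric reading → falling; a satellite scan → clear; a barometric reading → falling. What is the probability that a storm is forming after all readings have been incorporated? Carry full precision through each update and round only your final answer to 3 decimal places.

After a barometric reading='falling': P(storm) = 0.55·0.4500 / (0.55·0.4500 + 0.2·0.5500) ≈ 0.6923
After a barometric reading='steady': P(storm) = 0.45·0.6923 / (0.45·0.6923 + 0.8·0.3077) ≈ 0.5586
After a barometric reading='falling': P(storm) = 0.55·0.5586 / (0.55·0.5586 + 0.2·0.4414) ≈ 0.7768
After a barometric reading='falling': P(storm) = 0.55·0.7768 / (0.55·0.7768 + 0.2·0.2232) ≈ 0.9054
After a satellite scan='clear': P(storm) = 0.3·0.9054 / (0.3·0.9054 + 0.55·0.0946) ≈ 0.8392
After a barometric reading='falling': P(storm) = 0.55·0.8392 / (0.55·0.8392 + 0.2·0.1608) ≈ 0.9349

0.935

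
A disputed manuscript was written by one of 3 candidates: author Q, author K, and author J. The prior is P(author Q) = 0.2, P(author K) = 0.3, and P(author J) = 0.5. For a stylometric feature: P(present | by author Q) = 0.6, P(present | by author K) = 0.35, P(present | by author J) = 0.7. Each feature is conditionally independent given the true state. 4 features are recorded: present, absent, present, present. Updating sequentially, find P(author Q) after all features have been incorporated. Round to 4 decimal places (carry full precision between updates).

Apply Bayes' rule sequentially, carrying P(author Q) forward.
After 'present': normaliser = 0.6·0.2000 + 0.35·0.3000 + 0.7·0.5000; P(author Q) ≈ 0.2087, P(author K) ≈ 0.1826, P(author J) ≈ 0.6087
After 'absent': normaliser = 0.4·0.2087 + 0.65·0.1826 + 0.3·0.6087; P(author Q) ≈ 0.2169, P(author K) ≈ 0.3085, P(author J) ≈ 0.4746
After 'present': normaliser = 0.6·0.2169 + 0.35·0.3085 + 0.7·0.4746; P(author Q) ≈ 0.2282, P(author K) ≈ 0.1893, P(author J) ≈ 0.5825
After 'present': normaliser = 0.6·0.2282 + 0.35·0.1893 + 0.7·0.5825; P(author Q) ≈ 0.2242, P(author K) ≈ 0.1085, P(author J) ≈ 0.6674

0.2242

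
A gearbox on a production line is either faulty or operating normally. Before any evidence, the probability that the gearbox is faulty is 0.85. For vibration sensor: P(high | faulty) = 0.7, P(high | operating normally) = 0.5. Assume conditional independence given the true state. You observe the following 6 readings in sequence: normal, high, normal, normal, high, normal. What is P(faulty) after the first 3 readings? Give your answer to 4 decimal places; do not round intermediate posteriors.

Each posterior becomes the prior for the next update.
After 'normal': P(faulty) = 0.3·0.8500 / (0.3·0.8500 + 0.5·0.1500) ≈ 0.7727
After 'high': P(faulty) = 0.7·0.7727 / (0.7·0.7727 + 0.5·0.2273) ≈ 0.8264
After 'normal': P(faulty) = 0.3·0.8264 / (0.3·0.8264 + 0.5·0.1736) ≈ 0.7407

0.7407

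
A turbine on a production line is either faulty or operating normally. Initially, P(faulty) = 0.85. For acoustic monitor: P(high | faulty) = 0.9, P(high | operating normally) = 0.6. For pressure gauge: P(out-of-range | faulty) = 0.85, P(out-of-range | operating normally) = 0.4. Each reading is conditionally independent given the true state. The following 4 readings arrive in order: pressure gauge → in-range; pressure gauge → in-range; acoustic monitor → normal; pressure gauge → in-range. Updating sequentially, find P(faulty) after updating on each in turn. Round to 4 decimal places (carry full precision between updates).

0.0217

After pressure gauge='in-range': P(faulty) = 0.15·0.8500 / (0.15·0.8500 + 0.6·0.1500) ≈ 0.5862
After pressure gauge='in-range': P(faulty) = 0.15·0.5862 / (0.15·0.5862 + 0.6·0.4138) ≈ 0.2615
After acoustic monitor='normal': P(faulty) = 0.1·0.2615 / (0.1·0.2615 + 0.4·0.7385) ≈ 0.0813
After pressure gauge='in-range': P(faulty) = 0.15·0.0813 / (0.15·0.0813 + 0.6·0.9187) ≈ 0.0217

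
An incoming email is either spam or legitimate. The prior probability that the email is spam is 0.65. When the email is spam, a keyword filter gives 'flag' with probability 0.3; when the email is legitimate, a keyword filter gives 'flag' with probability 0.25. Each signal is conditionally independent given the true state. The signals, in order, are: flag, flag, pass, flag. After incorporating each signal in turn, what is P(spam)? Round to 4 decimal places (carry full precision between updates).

0.7497

After 'flag': P(spam) = 0.3·0.6500 / (0.3·0.6500 + 0.25·0.3500) ≈ 0.6903
After 'flag': P(spam) = 0.3·0.6903 / (0.3·0.6903 + 0.25·0.3097) ≈ 0.7278
After 'pass': P(spam) = 0.7·0.7278 / (0.7·0.7278 + 0.75·0.2722) ≈ 0.7140
After 'flag': P(spam) = 0.3·0.7140 / (0.3·0.7140 + 0.25·0.2860) ≈ 0.7497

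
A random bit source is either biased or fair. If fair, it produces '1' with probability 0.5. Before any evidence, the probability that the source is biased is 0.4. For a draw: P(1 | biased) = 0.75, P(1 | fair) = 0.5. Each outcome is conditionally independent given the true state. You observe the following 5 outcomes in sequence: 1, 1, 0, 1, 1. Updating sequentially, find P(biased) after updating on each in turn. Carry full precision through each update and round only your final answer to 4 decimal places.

After '1': P(biased) = 0.75·0.4000 / (0.75·0.4000 + 0.5·0.6000) ≈ 0.5000
After '1': P(biased) = 0.75·0.5000 / (0.75·0.5000 + 0.5·0.5000) ≈ 0.6000
After '0': P(biased) = 0.25·0.6000 / (0.25·0.6000 + 0.5·0.4000) ≈ 0.4286
After '1': P(biased) = 0.75·0.4286 / (0.75·0.4286 + 0.5·0.5714) ≈ 0.5294
After '1': P(biased) = 0.75·0.5294 / (0.75·0.5294 + 0.5·0.4706) ≈ 0.6279

0.6279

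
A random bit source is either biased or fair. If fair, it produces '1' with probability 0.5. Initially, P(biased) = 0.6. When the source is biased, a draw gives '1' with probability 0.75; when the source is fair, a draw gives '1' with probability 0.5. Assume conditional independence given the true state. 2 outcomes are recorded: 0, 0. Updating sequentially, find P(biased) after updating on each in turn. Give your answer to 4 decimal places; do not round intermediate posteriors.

After '0': P(biased) = 0.25·0.6000 / (0.25·0.6000 + 0.5·0.4000) ≈ 0.4286
After '0': P(biased) = 0.25·0.4286 / (0.25·0.4286 + 0.5·0.5714) ≈ 0.2727

0.2727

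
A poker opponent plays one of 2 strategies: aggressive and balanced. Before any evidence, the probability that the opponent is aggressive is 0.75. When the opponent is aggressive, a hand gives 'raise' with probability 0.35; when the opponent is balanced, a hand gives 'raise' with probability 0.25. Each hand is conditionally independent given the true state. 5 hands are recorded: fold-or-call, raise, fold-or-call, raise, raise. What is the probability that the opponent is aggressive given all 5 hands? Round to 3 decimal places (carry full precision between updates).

Each posterior becomes the prior for the next update.
After 'fold-or-call': P(aggressive) = 0.65·0.7500 / (0.65·0.7500 + 0.75·0.2500) ≈ 0.7222
After 'raise': P(aggressive) = 0.35·0.7222 / (0.35·0.7222 + 0.25·0.2778) ≈ 0.7845
After 'fold-or-call': P(aggressive) = 0.65·0.7845 / (0.65·0.7845 + 0.75·0.2155) ≈ 0.7593
After 'raise': P(aggressive) = 0.35·0.7593 / (0.35·0.7593 + 0.25·0.2407) ≈ 0.8154
After 'raise': P(aggressive) = 0.35·0.8154 / (0.35·0.8154 + 0.25·0.1846) ≈ 0.8608

0.861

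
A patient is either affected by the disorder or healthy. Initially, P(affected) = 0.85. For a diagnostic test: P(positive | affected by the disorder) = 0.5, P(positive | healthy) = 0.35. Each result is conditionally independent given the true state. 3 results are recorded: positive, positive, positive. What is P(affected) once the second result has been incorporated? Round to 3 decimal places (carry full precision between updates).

0.920

After 'positive': P(affected) = 0.5·0.8500 / (0.5·0.8500 + 0.35·0.1500) ≈ 0.8901
After 'positive': P(affected) = 0.5·0.8901 / (0.5·0.8901 + 0.35·0.1099) ≈ 0.9204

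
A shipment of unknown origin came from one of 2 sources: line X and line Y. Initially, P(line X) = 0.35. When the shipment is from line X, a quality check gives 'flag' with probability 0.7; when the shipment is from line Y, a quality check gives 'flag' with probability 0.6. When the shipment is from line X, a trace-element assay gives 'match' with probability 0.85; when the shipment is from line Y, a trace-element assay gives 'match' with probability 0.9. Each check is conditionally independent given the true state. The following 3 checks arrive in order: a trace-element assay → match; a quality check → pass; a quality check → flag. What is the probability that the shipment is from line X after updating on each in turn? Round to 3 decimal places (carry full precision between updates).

0.308

Apply Bayes' rule sequentially, carrying P(line X) forward.
After a trace-element assay='match': P(line X) = 0.85·0.3500 / (0.85·0.3500 + 0.9·0.6500) ≈ 0.3371
After a quality check='pass': P(line X) = 0.3·0.3371 / (0.3·0.3371 + 0.4·0.6629) ≈ 0.2761
After a quality check='flag': P(line X) = 0.7·0.2761 / (0.7·0.2761 + 0.6·0.7239) ≈ 0.3079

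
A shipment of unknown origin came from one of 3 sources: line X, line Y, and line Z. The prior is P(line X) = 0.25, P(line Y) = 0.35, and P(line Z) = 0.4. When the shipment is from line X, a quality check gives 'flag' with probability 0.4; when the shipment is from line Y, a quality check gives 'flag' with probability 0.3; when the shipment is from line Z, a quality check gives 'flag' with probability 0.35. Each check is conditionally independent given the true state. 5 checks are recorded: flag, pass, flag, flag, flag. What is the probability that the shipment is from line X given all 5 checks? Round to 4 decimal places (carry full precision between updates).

0.3948

After 'flag': normaliser = 0.4·0.2500 + 0.3·0.3500 + 0.35·0.4000; P(line X) ≈ 0.2899, P(line Y) ≈ 0.3043, P(line Z) ≈ 0.4058
After 'pass': normaliser = 0.6·0.2899 + 0.7·0.3043 + 0.65·0.4058; P(line X) ≈ 0.2673, P(line Y) ≈ 0.3274, P(line Z) ≈ 0.4053
After 'flag': normaliser = 0.4·0.2673 + 0.3·0.3274 + 0.35·0.4053; P(line X) ≈ 0.3081, P(line Y) ≈ 0.2831, P(line Z) ≈ 0.4089
After 'flag': normaliser = 0.4·0.3081 + 0.3·0.2831 + 0.35·0.4089; P(line X) ≈ 0.3508, P(line Y) ≈ 0.2418, P(line Z) ≈ 0.4074
After 'flag': normaliser = 0.4·0.3508 + 0.3·0.2418 + 0.35·0.4074; P(line X) ≈ 0.3948, P(line Y) ≈ 0.2040, P(line Z) ≈ 0.4011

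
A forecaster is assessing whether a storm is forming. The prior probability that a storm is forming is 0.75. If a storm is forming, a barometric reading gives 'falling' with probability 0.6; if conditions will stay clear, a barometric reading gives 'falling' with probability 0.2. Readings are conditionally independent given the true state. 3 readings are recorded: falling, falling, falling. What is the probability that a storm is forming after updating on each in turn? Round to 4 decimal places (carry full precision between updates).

0.9878

Apply Bayes' rule sequentially, carrying P(storm) forward.
After 'falling': P(storm) = 0.6·0.7500 / (0.6·0.7500 + 0.2·0.2500) ≈ 0.9000
After 'falling': P(storm) = 0.6·0.9000 / (0.6·0.9000 + 0.2·0.1000) ≈ 0.9643
After 'falling': P(storm) = 0.6·0.9643 / (0.6·0.9643 + 0.2·0.0357) ≈ 0.9878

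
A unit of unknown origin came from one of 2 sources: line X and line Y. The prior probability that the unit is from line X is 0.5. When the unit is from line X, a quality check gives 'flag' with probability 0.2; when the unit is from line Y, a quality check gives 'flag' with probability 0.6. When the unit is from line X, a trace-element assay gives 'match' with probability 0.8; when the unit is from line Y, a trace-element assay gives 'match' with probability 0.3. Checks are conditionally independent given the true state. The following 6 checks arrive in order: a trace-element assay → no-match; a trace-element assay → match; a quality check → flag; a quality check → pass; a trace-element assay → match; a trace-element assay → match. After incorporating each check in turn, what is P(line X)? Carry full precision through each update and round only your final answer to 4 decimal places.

0.7832

Each posterior becomes the prior for the next update.
After a trace-element assay='no-match': P(line X) = 0.2·0.5000 / (0.2·0.5000 + 0.7·0.5000) ≈ 0.2222
After a trace-element assay='match': P(line X) = 0.8·0.2222 / (0.8·0.2222 + 0.3·0.7778) ≈ 0.4324
After a quality check='flag': P(line X) = 0.2·0.4324 / (0.2·0.4324 + 0.6·0.5676) ≈ 0.2025
After a quality check='pass': P(line X) = 0.8·0.2025 / (0.8·0.2025 + 0.4·0.7975) ≈ 0.3368
After a trace-element assay='match': P(line X) = 0.8·0.3368 / (0.8·0.3368 + 0.3·0.6632) ≈ 0.5753
After a trace-element assay='match': P(line X) = 0.8·0.5753 / (0.8·0.5753 + 0.3·0.4247) ≈ 0.7832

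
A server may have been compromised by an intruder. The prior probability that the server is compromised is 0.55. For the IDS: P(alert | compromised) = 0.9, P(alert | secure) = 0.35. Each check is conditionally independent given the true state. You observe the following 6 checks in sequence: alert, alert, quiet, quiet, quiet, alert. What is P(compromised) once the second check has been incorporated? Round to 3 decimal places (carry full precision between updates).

0.890

After 'alert': P(compromised) = 0.9·0.5500 / (0.9·0.5500 + 0.35·0.4500) ≈ 0.7586
After 'alert': P(compromised) = 0.9·0.7586 / (0.9·0.7586 + 0.35·0.2414) ≈ 0.8899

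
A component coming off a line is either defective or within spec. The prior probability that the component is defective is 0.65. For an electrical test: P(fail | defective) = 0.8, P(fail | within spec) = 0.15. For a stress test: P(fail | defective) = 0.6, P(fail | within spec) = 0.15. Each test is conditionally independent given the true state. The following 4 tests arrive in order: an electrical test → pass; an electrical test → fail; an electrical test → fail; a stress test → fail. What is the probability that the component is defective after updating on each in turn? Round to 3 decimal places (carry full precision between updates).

0.980

After an electrical test='pass': P(defective) = 0.2·0.6500 / (0.2·0.6500 + 0.85·0.3500) ≈ 0.3041
After an electrical test='fail': P(defective) = 0.8·0.3041 / (0.8·0.3041 + 0.15·0.6959) ≈ 0.6997
After an electrical test='fail': P(defective) = 0.8·0.6997 / (0.8·0.6997 + 0.15·0.3003) ≈ 0.9255
After a stress test='fail': P(defective) = 0.6·0.9255 / (0.6·0.9255 + 0.15·0.0745) ≈ 0.9803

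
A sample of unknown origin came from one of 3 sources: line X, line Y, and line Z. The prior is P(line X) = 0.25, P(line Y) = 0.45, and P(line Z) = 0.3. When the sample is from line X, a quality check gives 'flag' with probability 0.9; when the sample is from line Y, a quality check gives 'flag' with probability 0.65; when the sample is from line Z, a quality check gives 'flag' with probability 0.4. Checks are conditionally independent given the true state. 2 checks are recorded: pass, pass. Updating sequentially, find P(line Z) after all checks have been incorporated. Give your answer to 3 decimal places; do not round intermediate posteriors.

Each posterior becomes the prior for the next update.
After 'pass': normaliser = 0.1·0.2500 + 0.35·0.4500 + 0.6·0.3000; P(line X) ≈ 0.0690, P(line Y) ≈ 0.4345, P(line Z) ≈ 0.4966
After 'pass': normaliser = 0.1·0.0690 + 0.35·0.4345 + 0.6·0.4966; P(line X) ≈ 0.0151, P(line Y) ≈ 0.3328, P(line Z) ≈ 0.6521

0.652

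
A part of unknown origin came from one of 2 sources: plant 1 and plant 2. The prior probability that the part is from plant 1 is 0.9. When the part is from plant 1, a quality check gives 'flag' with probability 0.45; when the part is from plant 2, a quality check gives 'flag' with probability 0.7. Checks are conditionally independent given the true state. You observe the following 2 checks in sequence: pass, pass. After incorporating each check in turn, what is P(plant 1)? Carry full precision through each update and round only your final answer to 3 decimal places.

After 'pass': P(plant 1) = 0.55·0.9000 / (0.55·0.9000 + 0.3·0.1000) ≈ 0.9429
After 'pass': P(plant 1) = 0.55·0.9429 / (0.55·0.9429 + 0.3·0.0571) ≈ 0.9680

0.968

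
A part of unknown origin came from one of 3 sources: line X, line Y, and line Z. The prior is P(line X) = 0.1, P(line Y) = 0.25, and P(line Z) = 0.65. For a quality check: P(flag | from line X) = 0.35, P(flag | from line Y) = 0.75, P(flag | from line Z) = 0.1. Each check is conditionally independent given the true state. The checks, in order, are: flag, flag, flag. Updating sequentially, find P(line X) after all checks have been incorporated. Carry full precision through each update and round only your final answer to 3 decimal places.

0.039

After 'flag': normaliser = 0.35·0.1000 + 0.75·0.2500 + 0.1·0.6500; P(line X) ≈ 0.1217, P(line Y) ≈ 0.6522, P(line Z) ≈ 0.2261
After 'flag': normaliser = 0.35·0.1217 + 0.75·0.6522 + 0.1·0.2261; P(line X) ≈ 0.0769, P(line Y) ≈ 0.8824, P(line Z) ≈ 0.0408
After 'flag': normaliser = 0.35·0.0769 + 0.75·0.8824 + 0.1·0.0408; P(line X) ≈ 0.0388, P(line Y) ≈ 0.9553, P(line Z) ≈ 0.0059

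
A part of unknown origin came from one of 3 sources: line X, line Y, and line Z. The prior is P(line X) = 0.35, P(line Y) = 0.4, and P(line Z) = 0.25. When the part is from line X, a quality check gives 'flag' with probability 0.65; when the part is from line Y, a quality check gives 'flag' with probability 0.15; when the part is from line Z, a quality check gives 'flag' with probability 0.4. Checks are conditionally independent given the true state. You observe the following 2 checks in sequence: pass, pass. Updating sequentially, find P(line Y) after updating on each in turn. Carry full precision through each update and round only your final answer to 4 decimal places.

Apply Bayes' rule sequentially, carrying P(line Y) forward.
After 'pass': normaliser = 0.35·0.3500 + 0.85·0.4000 + 0.6·0.2500; P(line X) ≈ 0.2000, P(line Y) ≈ 0.5551, P(line Z) ≈ 0.2449
After 'pass': normaliser = 0.35·0.2000 + 0.85·0.5551 + 0.6·0.2449; P(line X) ≈ 0.1016, P(line Y) ≈ 0.6850, P(line Z) ≈ 0.2133

0.6850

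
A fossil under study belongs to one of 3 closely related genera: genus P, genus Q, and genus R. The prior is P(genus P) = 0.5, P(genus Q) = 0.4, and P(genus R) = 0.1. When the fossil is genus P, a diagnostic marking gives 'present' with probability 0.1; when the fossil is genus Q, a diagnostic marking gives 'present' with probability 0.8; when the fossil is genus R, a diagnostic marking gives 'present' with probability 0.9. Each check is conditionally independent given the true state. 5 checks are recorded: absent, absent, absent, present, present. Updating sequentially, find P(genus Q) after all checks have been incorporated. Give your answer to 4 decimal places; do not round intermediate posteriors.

After 'absent': normaliser = 0.9·0.5000 + 0.2·0.4000 + 0.1·0.1000; P(genus P) ≈ 0.8333, P(genus Q) ≈ 0.1481, P(genus R) ≈ 0.0185
After 'absent': normaliser = 0.9·0.8333 + 0.2·0.1481 + 0.1·0.0185; P(genus P) ≈ 0.9597, P(genus Q) ≈ 0.0379, P(genus R) ≈ 0.0024
After 'absent': normaliser = 0.9·0.9597 + 0.2·0.0379 + 0.1·0.0024; P(genus P) ≈ 0.9910, P(genus Q) ≈ 0.0087, P(genus R) ≈ 0.0003
After 'present': normaliser = 0.1·0.9910 + 0.8·0.0087 + 0.9·0.0003; P(genus P) ≈ 0.9322, P(genus Q) ≈ 0.0655, P(genus R) ≈ 0.0023
After 'present': normaliser = 0.1·0.9322 + 0.8·0.0655 + 0.9·0.0023; P(genus P) ≈ 0.6313, P(genus Q) ≈ 0.3547, P(genus R) ≈ 0.0140

0.3547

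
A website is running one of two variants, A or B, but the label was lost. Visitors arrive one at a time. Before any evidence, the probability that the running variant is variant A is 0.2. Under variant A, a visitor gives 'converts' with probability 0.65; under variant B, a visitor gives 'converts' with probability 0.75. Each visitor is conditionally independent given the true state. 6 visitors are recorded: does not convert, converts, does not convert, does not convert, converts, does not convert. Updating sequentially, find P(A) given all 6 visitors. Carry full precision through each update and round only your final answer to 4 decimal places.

0.4191

After 'does not convert': P(A) = 0.35·0.2000 / (0.35·0.2000 + 0.25·0.8000) ≈ 0.2593
After 'converts': P(A) = 0.65·0.2593 / (0.65·0.2593 + 0.75·0.7407) ≈ 0.2327
After 'does not convert': P(A) = 0.35·0.2327 / (0.35·0.2327 + 0.25·0.7673) ≈ 0.2981
After 'does not convert': P(A) = 0.35·0.2981 / (0.35·0.2981 + 0.25·0.7019) ≈ 0.3729
After 'converts': P(A) = 0.65·0.3729 / (0.65·0.3729 + 0.75·0.6271) ≈ 0.3400
After 'does not convert': P(A) = 0.35·0.3400 / (0.35·0.3400 + 0.25·0.6600) ≈ 0.4191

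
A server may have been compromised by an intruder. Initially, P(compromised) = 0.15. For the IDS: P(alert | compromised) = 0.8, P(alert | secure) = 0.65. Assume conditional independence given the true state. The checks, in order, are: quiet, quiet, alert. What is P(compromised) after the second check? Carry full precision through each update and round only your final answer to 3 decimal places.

After 'quiet': P(compromised) = 0.2·0.1500 / (0.2·0.1500 + 0.35·0.8500) ≈ 0.0916
After 'quiet': P(compromised) = 0.2·0.0916 / (0.2·0.0916 + 0.35·0.9084) ≈ 0.0545

0.054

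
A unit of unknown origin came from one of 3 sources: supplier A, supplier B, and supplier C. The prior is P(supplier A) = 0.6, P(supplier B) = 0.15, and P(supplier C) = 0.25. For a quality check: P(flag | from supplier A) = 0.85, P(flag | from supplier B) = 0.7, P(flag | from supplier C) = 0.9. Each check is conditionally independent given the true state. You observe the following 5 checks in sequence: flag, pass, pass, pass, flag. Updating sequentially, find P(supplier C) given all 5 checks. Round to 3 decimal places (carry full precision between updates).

Apply Bayes' rule sequentially, carrying P(supplier C) forward.
After 'flag': normaliser = 0.85·0.6000 + 0.7·0.1500 + 0.9·0.2500; P(supplier A) ≈ 0.6071, P(supplier B) ≈ 0.1250, P(supplier C) ≈ 0.2679
After 'pass': normaliser = 0.15·0.6071 + 0.3·0.1250 + 0.1·0.2679; P(supplier A) ≈ 0.5862, P(supplier B) ≈ 0.2414, P(supplier C) ≈ 0.1724
After 'pass': normaliser = 0.15·0.5862 + 0.3·0.2414 + 0.1·0.1724; P(supplier A) ≈ 0.4951, P(supplier B) ≈ 0.4078, P(supplier C) ≈ 0.0971
After 'pass': normaliser = 0.15·0.4951 + 0.3·0.4078 + 0.1·0.0971; P(supplier A) ≈ 0.3600, P(supplier B) ≈ 0.5929, P(supplier C) ≈ 0.0471
After 'flag': normaliser = 0.85·0.3600 + 0.7·0.5929 + 0.9·0.0471; P(supplier A) ≈ 0.4008, P(supplier B) ≈ 0.5437, P(supplier C) ≈ 0.0555

0.055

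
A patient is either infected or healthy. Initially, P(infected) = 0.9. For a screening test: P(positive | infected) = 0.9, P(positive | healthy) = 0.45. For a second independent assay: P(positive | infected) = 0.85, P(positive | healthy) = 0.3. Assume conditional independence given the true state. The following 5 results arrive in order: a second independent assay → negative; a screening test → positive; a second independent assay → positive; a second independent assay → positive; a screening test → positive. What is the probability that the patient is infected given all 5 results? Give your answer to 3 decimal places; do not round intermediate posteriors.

0.984

Apply Bayes' rule sequentially, carrying P(infected) forward.
After a second independent assay='negative': P(infected) = 0.15·0.9000 / (0.15·0.9000 + 0.7·0.1000) ≈ 0.6585
After a screening test='positive': P(infected) = 0.9·0.6585 / (0.9·0.6585 + 0.45·0.3415) ≈ 0.7941
After a second independent assay='positive': P(infected) = 0.85·0.7941 / (0.85·0.7941 + 0.3·0.2059) ≈ 0.9162
After a second independent assay='positive': P(infected) = 0.85·0.9162 / (0.85·0.9162 + 0.3·0.0838) ≈ 0.9687
After a screening test='positive': P(infected) = 0.9·0.9687 / (0.9·0.9687 + 0.45·0.0313) ≈ 0.9841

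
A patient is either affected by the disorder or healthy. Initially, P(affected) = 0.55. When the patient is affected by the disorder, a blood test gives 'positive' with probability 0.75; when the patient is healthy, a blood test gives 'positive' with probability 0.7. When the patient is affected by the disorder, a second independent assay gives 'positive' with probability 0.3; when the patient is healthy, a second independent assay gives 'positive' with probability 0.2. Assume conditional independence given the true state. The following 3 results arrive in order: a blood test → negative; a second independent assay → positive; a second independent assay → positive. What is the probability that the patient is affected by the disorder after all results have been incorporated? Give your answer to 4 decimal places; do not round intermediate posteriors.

0.6962

After a blood test='negative': P(affected) = 0.25·0.5500 / (0.25·0.5500 + 0.3·0.4500) ≈ 0.5046
After a second independent assay='positive': P(affected) = 0.3·0.5046 / (0.3·0.5046 + 0.2·0.4954) ≈ 0.6044
After a second independent assay='positive': P(affected) = 0.3·0.6044 / (0.3·0.6044 + 0.2·0.3956) ≈ 0.6962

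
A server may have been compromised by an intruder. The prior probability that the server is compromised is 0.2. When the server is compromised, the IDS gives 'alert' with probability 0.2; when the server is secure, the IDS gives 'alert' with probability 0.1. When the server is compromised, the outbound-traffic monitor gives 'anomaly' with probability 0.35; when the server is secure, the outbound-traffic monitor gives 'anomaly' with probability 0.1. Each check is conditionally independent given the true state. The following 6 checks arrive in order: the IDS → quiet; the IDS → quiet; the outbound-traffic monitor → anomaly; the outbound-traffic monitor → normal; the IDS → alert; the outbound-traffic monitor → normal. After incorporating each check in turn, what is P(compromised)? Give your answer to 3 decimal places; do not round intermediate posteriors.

0.419

After the IDS='quiet': P(compromised) = 0.8·0.2000 / (0.8·0.2000 + 0.9·0.8000) ≈ 0.1818
After the IDS='quiet': P(compromised) = 0.8·0.1818 / (0.8·0.1818 + 0.9·0.8182) ≈ 0.1649
After the outbound-traffic monitor='anomaly': P(compromised) = 0.35·0.1649 / (0.35·0.1649 + 0.1·0.8351) ≈ 0.4088
After the outbound-traffic monitor='normal': P(compromised) = 0.65·0.4088 / (0.65·0.4088 + 0.9·0.5912) ≈ 0.3330
After the IDS='alert': P(compromised) = 0.2·0.3330 / (0.2·0.3330 + 0.1·0.6670) ≈ 0.4997
After the outbound-traffic monitor='normal': P(compromised) = 0.65·0.4997 / (0.65·0.4997 + 0.9·0.5003) ≈ 0.4190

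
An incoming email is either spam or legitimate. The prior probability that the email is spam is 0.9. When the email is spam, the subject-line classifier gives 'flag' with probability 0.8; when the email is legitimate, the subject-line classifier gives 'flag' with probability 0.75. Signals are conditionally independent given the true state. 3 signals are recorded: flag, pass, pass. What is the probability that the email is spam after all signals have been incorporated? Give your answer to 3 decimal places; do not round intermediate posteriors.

After 'flag': P(spam) = 0.8·0.9000 / (0.8·0.9000 + 0.75·0.1000) ≈ 0.9057
After 'pass': P(spam) = 0.2·0.9057 / (0.2·0.9057 + 0.25·0.0943) ≈ 0.8848
After 'pass': P(spam) = 0.2·0.8848 / (0.2·0.8848 + 0.25·0.1152) ≈ 0.8600

0.860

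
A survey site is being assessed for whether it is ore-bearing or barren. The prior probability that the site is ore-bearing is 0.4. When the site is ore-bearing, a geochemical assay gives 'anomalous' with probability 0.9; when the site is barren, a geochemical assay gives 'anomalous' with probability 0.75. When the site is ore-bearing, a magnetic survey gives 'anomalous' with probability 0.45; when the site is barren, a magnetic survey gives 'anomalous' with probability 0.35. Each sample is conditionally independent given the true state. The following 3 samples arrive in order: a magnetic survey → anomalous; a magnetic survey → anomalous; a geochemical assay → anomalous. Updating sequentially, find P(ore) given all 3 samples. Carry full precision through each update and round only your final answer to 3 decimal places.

Each posterior becomes the prior for the next update.
After a magnetic survey='anomalous': P(ore) = 0.45·0.4000 / (0.45·0.4000 + 0.35·0.6000) ≈ 0.4615
After a magnetic survey='anomalous': P(ore) = 0.45·0.4615 / (0.45·0.4615 + 0.35·0.5385) ≈ 0.5243
After a geochemical assay='anomalous': P(ore) = 0.9·0.5243 / (0.9·0.5243 + 0.75·0.4757) ≈ 0.5694

0.569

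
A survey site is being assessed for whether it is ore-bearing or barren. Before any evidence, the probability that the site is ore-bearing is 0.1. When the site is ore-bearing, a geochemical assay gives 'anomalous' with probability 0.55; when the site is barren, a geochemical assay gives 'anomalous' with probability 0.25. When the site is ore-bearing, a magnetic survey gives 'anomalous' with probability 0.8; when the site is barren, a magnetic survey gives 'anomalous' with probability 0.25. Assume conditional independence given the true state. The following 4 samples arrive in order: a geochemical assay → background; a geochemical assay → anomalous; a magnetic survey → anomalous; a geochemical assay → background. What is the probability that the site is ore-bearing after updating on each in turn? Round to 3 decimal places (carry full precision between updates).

0.220

After a geochemical assay='background': P(ore) = 0.45·0.1000 / (0.45·0.1000 + 0.75·0.9000) ≈ 0.0625
After a geochemical assay='anomalous': P(ore) = 0.55·0.0625 / (0.55·0.0625 + 0.25·0.9375) ≈ 0.1279
After a magnetic survey='anomalous': P(ore) = 0.8·0.1279 / (0.8·0.1279 + 0.25·0.8721) ≈ 0.3194
After a geochemical assay='background': P(ore) = 0.45·0.3194 / (0.45·0.3194 + 0.75·0.6806) ≈ 0.2197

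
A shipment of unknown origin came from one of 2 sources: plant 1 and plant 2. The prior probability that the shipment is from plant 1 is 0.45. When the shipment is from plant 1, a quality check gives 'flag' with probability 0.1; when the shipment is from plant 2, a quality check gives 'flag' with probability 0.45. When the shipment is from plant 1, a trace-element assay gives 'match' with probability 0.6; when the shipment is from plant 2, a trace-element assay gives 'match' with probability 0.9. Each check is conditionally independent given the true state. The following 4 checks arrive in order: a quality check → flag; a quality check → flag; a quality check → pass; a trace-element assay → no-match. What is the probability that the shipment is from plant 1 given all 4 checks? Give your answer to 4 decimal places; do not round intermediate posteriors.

0.2092

After a quality check='flag': P(plant 1) = 0.1·0.4500 / (0.1·0.4500 + 0.45·0.5500) ≈ 0.1538
After a quality check='flag': P(plant 1) = 0.1·0.1538 / (0.1·0.1538 + 0.45·0.8462) ≈ 0.0388
After a quality check='pass': P(plant 1) = 0.9·0.0388 / (0.9·0.0388 + 0.55·0.9612) ≈ 0.0620
After a trace-element assay='no-match': P(plant 1) = 0.4·0.0620 / (0.4·0.0620 + 0.1·0.9380) ≈ 0.2092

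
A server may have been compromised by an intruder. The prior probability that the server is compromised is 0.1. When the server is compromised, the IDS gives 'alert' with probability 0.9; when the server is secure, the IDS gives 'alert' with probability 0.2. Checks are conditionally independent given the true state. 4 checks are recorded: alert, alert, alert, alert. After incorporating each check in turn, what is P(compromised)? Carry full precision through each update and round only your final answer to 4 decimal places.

0.9785

Apply Bayes' rule sequentially, carrying P(compromised) forward.
After 'alert': P(compromised) = 0.9·0.1000 / (0.9·0.1000 + 0.2·0.9000) ≈ 0.3333
After 'alert': P(compromised) = 0.9·0.3333 / (0.9·0.3333 + 0.2·0.6667) ≈ 0.6923
After 'alert': P(compromised) = 0.9·0.6923 / (0.9·0.6923 + 0.2·0.3077) ≈ 0.9101
After 'alert': P(compromised) = 0.9·0.9101 / (0.9·0.9101 + 0.2·0.0899) ≈ 0.9785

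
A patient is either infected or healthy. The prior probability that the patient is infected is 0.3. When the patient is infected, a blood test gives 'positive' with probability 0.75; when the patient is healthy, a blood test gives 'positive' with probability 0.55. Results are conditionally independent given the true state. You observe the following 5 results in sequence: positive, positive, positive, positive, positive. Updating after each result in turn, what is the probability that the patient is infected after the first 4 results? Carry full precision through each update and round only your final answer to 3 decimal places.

0.597

After 'positive': P(infected) = 0.75·0.3000 / (0.75·0.3000 + 0.55·0.7000) ≈ 0.3689
After 'positive': P(infected) = 0.75·0.3689 / (0.75·0.3689 + 0.55·0.6311) ≈ 0.4435
After 'positive': P(infected) = 0.75·0.4435 / (0.75·0.4435 + 0.55·0.5565) ≈ 0.5208
After 'positive': P(infected) = 0.75·0.5208 / (0.75·0.5208 + 0.55·0.4792) ≈ 0.5971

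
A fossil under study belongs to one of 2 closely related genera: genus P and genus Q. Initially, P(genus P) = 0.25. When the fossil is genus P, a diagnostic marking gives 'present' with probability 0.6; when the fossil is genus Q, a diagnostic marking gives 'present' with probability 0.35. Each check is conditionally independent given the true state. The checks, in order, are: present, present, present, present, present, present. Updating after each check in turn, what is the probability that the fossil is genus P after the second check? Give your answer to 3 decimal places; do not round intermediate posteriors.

After 'present': P(genus P) = 0.6·0.2500 / (0.6·0.2500 + 0.35·0.7500) ≈ 0.3636
After 'present': P(genus P) = 0.6·0.3636 / (0.6·0.3636 + 0.35·0.6364) ≈ 0.4948

0.495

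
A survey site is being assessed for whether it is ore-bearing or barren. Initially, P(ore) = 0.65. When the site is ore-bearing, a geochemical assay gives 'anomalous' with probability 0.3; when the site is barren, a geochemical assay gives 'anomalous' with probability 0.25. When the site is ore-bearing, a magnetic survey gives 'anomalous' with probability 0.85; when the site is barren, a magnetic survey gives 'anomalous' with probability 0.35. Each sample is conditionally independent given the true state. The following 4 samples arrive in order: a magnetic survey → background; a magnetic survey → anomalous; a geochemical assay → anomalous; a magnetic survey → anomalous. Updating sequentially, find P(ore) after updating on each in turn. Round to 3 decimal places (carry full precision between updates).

After a magnetic survey='background': P(ore) = 0.15·0.6500 / (0.15·0.6500 + 0.65·0.3500) ≈ 0.3000
After a magnetic survey='anomalous': P(ore) = 0.85·0.3000 / (0.85·0.3000 + 0.35·0.7000) ≈ 0.5100
After a geochemical assay='anomalous': P(ore) = 0.3·0.5100 / (0.3·0.5100 + 0.25·0.4900) ≈ 0.5554
After a magnetic survey='anomalous': P(ore) = 0.85·0.5554 / (0.85·0.5554 + 0.35·0.4446) ≈ 0.7521

0.752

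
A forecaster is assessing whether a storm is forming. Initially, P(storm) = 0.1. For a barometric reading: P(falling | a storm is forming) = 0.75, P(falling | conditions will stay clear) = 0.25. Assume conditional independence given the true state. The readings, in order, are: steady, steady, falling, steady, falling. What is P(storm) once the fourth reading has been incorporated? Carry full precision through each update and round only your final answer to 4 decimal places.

Apply Bayes' rule sequentially, carrying P(storm) forward.
After 'steady': P(storm) = 0.25·0.1000 / (0.25·0.1000 + 0.75·0.9000) ≈ 0.0357
After 'steady': P(storm) = 0.25·0.0357 / (0.25·0.0357 + 0.75·0.9643) ≈ 0.0122
After 'falling': P(storm) = 0.75·0.0122 / (0.75·0.0122 + 0.25·0.9878) ≈ 0.0357
After 'steady': P(storm) = 0.25·0.0357 / (0.25·0.0357 + 0.75·0.9643) ≈ 0.0122

0.0122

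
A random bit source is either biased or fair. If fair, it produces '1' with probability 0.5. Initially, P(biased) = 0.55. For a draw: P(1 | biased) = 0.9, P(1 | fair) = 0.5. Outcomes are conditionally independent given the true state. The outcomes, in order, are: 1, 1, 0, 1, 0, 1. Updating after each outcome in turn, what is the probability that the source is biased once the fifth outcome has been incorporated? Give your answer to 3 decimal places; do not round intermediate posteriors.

Apply Bayes' rule sequentially, carrying P(biased) forward.
After '1': P(biased) = 0.9·0.5500 / (0.9·0.5500 + 0.5·0.4500) ≈ 0.6875
After '1': P(biased) = 0.9·0.6875 / (0.9·0.6875 + 0.5·0.3125) ≈ 0.7984
After '0': P(biased) = 0.1·0.7984 / (0.1·0.7984 + 0.5·0.2016) ≈ 0.4420
After '1': P(biased) = 0.9·0.4420 / (0.9·0.4420 + 0.5·0.5580) ≈ 0.5877
After '0': P(biased) = 0.1·0.5877 / (0.1·0.5877 + 0.5·0.4123) ≈ 0.2219

0.222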